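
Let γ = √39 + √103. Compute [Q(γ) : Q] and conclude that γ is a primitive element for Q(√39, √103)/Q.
[Q(γ) : Q] = 4 (equivalently, Q(γ) = Q(√39, √103))

Obviously Q(γ) ⊆ Q(√39, √103), and [Q(√39, √103):Q] = 4 (since 39, 103 are distinct squarefree integers > 1 with 4017 not a perfect square). To show equality we compute the minimal polynomial of γ. From γ = √39 + √103: γ^2 = 39 + 2√(4017) + 103 = 142 + 2√(4017), so γ^2 - 142 = 2√(4017); squaring, (γ^2 - 142)^2 = 4·4017, i.e. γ^4 - 284γ^2 + 20164 - 16068 = 0, i.e. γ^4 - 284γ^2 + 4096 = 0. So γ is a root of x^4 - 284x^2 + 4096. This polynomial is irreducible over Q: it has no rational root (each ±√39 ± √103 is irrational), and any factorization into two quadratics over Q would force √(4017) ∈ Q (pairing opposite roots) or √39, √103 ∈ Q (other pairings), all impossible. Hence [Q(γ):Q] = 4 = [Q(√39, √103):Q], so Q(γ) = Q(√39, √103).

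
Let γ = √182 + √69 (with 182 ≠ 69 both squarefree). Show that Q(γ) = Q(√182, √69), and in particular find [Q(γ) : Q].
[Q(γ) : Q] = 4 (equivalently, Q(γ) = Q(√182, √69))

Obviously Q(γ) ⊆ Q(√182, √69), and [Q(√182, √69):Q] = 4 (since 182, 69 are distinct squarefree integers > 1 with 12558 not a perfect square). To show equality we compute the minimal polynomial of γ. From γ = √182 + √69: γ^2 = 182 + 2√(12558) + 69 = 251 + 2√(12558), so γ^2 - 251 = 2√(12558); squaring, (γ^2 - 251)^2 = 4·12558, i.e. γ^4 - 502γ^2 + 63001 - 50232 = 0, i.e. γ^4 - 502γ^2 + 12769 = 0. So γ is a root of x^4 - 502x^2 + 12769. This polynomial is irreducible over Q: it has no rational root (each ±√182 ± √69 is irrational), and any factorization into two quadratics over Q would force √(12558) ∈ Q (pairing opposite roots) or √182, √69 ∈ Q (other pairings), all impossible. Hence [Q(γ):Q] = 4 = [Q(√182, √69):Q], so Q(γ) = Q(√182, √69).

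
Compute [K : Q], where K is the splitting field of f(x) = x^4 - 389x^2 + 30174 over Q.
[K : Q] = 4

Solving the quadratic in x^2: x^2 = (389 ± √(389^2 - 4·30174))/2 = (389 ± √30625)/2 = (389 ± 175)/2, giving x^2 = 107 or x^2 = 282. So f(x) = (x^2 - 107)(x^2 - 282) and the roots of f are ±√107, ±√282. Hence the splitting field is K = Q(√107, √282). Since 107 and 282 are distinct squarefree integers > 1, their product 30174 is not a perfect square, so √282 ∉ Q(√107). By the tower law [K:Q] = [Q(√107,√282):Q(√107)] · [Q(√107):Q] = 2 · 2 = 4.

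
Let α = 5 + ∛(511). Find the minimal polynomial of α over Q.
m_α(x) = x^3 - 15x^2 + 75x - 636

Set β = α - 5 = ∛(511), so β^3 = 511. Then (α - 5)^3 - 511 = 0, i.e. α is a root of g(x) = (x - 5)^3 - 511 = x^3 - 15x^2 + 75x - 636. Since g(x) = h(x - 5) where h(x) = x^3 - 511, and h is irreducible over Q (because 511 is not a perfect cube, so h has no rational root, and a monic cubic with no rational root is irreducible), g is also irreducible (irreducibility is preserved under the substitution x → x - 5). Hence m_α(x) = x^3 - 15x^2 + 75x - 636.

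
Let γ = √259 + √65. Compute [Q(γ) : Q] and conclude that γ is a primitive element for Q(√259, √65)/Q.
[Q(γ) : Q] = 4 (equivalently, Q(γ) = Q(√259, √65))

Obviously Q(γ) ⊆ Q(√259, √65), and [Q(√259, √65):Q] = 4 (since 259, 65 are distinct squarefree integers > 1 with 16835 not a perfect square). To show equality we compute the minimal polynomial of γ. From γ = √259 + √65: γ^2 = 259 + 2√(16835) + 65 = 324 + 2√(16835), so γ^2 - 324 = 2√(16835); squaring, (γ^2 - 324)^2 = 4·16835, i.e. γ^4 - 648γ^2 + 104976 - 67340 = 0, i.e. γ^4 - 648γ^2 + 37636 = 0. So γ is a root of x^4 - 648x^2 + 37636. This polynomial is irreducible over Q: it has no rational root (each ±√259 ± √65 is irrational), and any factorization into two quadratics over Q would force √(16835) ∈ Q (pairing opposite roots) or √259, √65 ∈ Q (other pairings), all impossible. Hence [Q(γ):Q] = 4 = [Q(√259, √65):Q], so Q(γ) = Q(√259, √65).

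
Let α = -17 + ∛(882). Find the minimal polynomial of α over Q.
m_α(x) = x^3 + 51x^2 + 867x + 4031

Set β = α + 17 = ∛(882), so β^3 = 882. Then (α + 17)^3 - 882 = 0, i.e. α is a root of g(x) = (x + 17)^3 - 882 = x^3 + 51x^2 + 867x + 4031. Since g(x) = h(x + 17) where h(x) = x^3 - 882, and h is irreducible over Q (because 882 is not a perfect cube, so h has no rational root, and a monic cubic with no rational root is irreducible), g is also irreducible (irreducibility is preserved under the substitution x → x + 17). Hence m_α(x) = x^3 + 51x^2 + 867x + 4031.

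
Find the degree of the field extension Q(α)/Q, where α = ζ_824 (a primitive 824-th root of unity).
[Q(α):Q] = 408

The minimal polynomial of ζ_824 over Q is the 824-th cyclotomic polynomial Φ_824(x), which is irreducible over Q and has degree φ(824) = 408. Hence [Q(α):Q] = φ(824) = 408.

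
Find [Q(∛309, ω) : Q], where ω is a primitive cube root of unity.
[Q(∛309, ω) : Q] = 6

[Q(∛309):Q] = 3 (min poly x^3 - 309, irreducible since 309 is not a perfect cube). [Q(ω):Q] = 2 (min poly x^2 + x + 1). Since Q(∛309) ⊂ R and ω ∉ R, we have ω ∉ Q(∛309), so x^2 + x + 1 remains irreducible over Q(∛309) and [Q(∛309, ω) : Q(∛309)] = 2. By the tower law, [Q(∛309, ω) : Q] = 3 · 2 = 6. (In fact Q(∛309, ω) is the splitting field of x^3 - 309 over Q.)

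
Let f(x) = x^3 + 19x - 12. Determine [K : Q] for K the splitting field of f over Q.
[K : Q] = 6

By the rational root test, any rational root of the monic integer polynomial f(x) = x^3 + 19x - 12 must be an integer dividing the constant term -12, i.e. one of ±{1, 2, 3, 4, 6, 12}. Evaluating: f(1) = 8, f(-1) = -32, f(2) = 34, f(-2) = -58, f(3) = 72, f(-3) = -96, f(4) = 128, f(-4) = -152, f(6) = 318, f(-6) = -342, f(12) = 1944, f(-12) = -1968; none is 0, so f has no rational root and is therefore irreducible over Q (a cubic with no linear factor over a field is irreducible). For an irreducible cubic, the Galois group is A_3 or S_3 according as the discriminant disc(f) = -4a^3 - 27b^2 = -4·(19)^3 - 27·(-12)^2 = -31324 is or is not a square in Q. Here disc(f) = -31324 is not a perfect square in Q, so the Galois group of f over Q is not contained in A_3 and must be all of S_3. The splitting field has degree |S_3| = 6 over Q, so [K : Q] = 6.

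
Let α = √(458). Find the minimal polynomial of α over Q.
m_α(x) = x^2 - 458

α satisfies α^2 - 458 = 0, so x^2 - 458 annihilates α. Since d = 458 is squarefree and ≠ 1, it is not a perfect square in Q, so x^2 - 458 has no rational root and is therefore irreducible over Q (a degree-2 polynomial over a field is irreducible iff it has no root). Hence m_α(x) = x^2 - 458.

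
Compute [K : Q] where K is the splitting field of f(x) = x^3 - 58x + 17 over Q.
[K : Q] = 6

By the rational root test, any rational root of the monic integer polynomial f(x) = x^3 - 58x + 17 must be an integer dividing the constant term 17, i.e. one of ±{1, 17}. Evaluating: f(1) = -40, f(-1) = 74, f(17) = 3944, f(-17) = -3910; none is 0, so f has no rational root and is therefore irreducible over Q (a cubic with no linear factor over a field is irreducible). For an irreducible cubic, the Galois group is A_3 or S_3 according as the discriminant disc(f) = -4a^3 - 27b^2 = -4·(-58)^3 - 27·(17)^2 = 772645 is or is not a square in Q. Here disc(f) = 772645 is not a perfect square in Q, so the Galois group of f over Q is not contained in A_3 and must be all of S_3. The splitting field has degree |S_3| = 6 over Q, so [K : Q] = 6.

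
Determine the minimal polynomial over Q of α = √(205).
m_α(x) = x^2 - 205

α satisfies α^2 - 205 = 0, so x^2 - 205 annihilates α. Since d = 205 is squarefree and ≠ 1, it is not a perfect square in Q, so x^2 - 205 has no rational root and is therefore irreducible over Q (a degree-2 polynomial over a field is irreducible iff it has no root). Hence m_α(x) = x^2 - 205.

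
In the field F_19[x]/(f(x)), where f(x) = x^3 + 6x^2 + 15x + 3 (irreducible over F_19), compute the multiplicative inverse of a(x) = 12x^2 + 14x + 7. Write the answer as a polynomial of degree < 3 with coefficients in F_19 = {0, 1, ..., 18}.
a(x)^(-1) ≡ 18x^2 + 8x + 1 (mod f(x))

Since f is irreducible over F_19, F_19[x]/(f) is a field and a(x) ≠ 0 has an inverse. Apply the extended Euclidean algorithm to f(x) and a(x) in F_19[x]: f(x) = (8x + 7)·a(x) + (13x + 11);  a(x) = (17x + 13)·(13x + 11) + (16). The last nonzero remainder is the constant 16 = gcd(f, a) in F_19. Back-substituting through the division chain expresses 16 = s(x)·a(x) + t(x)·f(x) with s(x) ≡ 3x^2 + 14x + 16 (mod f), so (3x^2 + 14x + 16)·a(x) ≡ 16 (mod f). Multiplying by 16^(-1) ≡ 6 in F_19 gives a(x)^(-1) ≡ 6·(3x^2 + 14x + 16) ≡ 18x^2 + 8x + 1 (mod f). Check: (12x^2 + 14x + 7)·(18x^2 + 8x + 1) = 7x^4 + 6x^3 + 3x^2 + 13x + 7 ≡ 1 (mod x^3 + 6x^2 + 15x + 3).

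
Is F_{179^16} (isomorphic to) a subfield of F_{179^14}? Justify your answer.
No: F_{179^16} is not a subfield of F_{179^14}

F_{p^m} embeds in F_{p^n} iff m | n. Here 16 ∤ 14 (since 14 = 0·16 + 14 with remainder 14 ≠ 0), so F_{179^16} is not a subfield of F_{179^14}. Equivalently: if it were, the tower law would give 16 = [F_{179^16}:F_179] dividing [F_{179^14}:F_179] = 14, contradiction.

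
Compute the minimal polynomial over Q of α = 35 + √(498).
m_α(x) = x^2 - 70x + 727

From α - 35 = √(498), squaring gives (α - 35)^2 = 498, i.e. α^2 - 70α + 1225 = 498, so α^2 - 70α + 727 = 0. The discriminant of x^2 - 70x + 727 is (-70)^2 - 4·(727) = 4900 - 2908 = 1992, and 4·(498) is not a perfect square in Q since 498 is squarefree and ≠ 1. Hence x^2 - 70x + 727 is irreducible over Q and is the minimal polynomial of α.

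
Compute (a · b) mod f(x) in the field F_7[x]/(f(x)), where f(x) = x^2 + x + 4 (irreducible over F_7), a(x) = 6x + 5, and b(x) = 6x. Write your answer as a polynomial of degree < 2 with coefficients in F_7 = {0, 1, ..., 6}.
a · b ≡ x + 3 (mod f(x))

Multiply in F_7[x]: a(x)·b(x) = (6x + 5)·(6x) = x^2 + 2x. This has degree ≥ 2, so divide by f(x) over F_7: x^2 + 2x = (1)·(x^2 + x + 4) + (x + 3). Hence a·b ≡ x + 3 (mod f). (F_7[x]/(f) is a field with 7^2 = 49 elements since f is irreducible of degree 2.)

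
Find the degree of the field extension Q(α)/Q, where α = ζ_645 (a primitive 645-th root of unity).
[Q(α):Q] = 336

The minimal polynomial of ζ_645 over Q is the 645-th cyclotomic polynomial Φ_645(x), which is irreducible over Q and has degree φ(645) = 336. Hence [Q(α):Q] = φ(645) = 336.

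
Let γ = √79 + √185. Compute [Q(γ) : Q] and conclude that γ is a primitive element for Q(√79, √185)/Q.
[Q(γ) : Q] = 4 (equivalently, Q(γ) = Q(√79, √185))

Obviously Q(γ) ⊆ Q(√79, √185), and [Q(√79, √185):Q] = 4 (since 79, 185 are distinct squarefree integers > 1 with 14615 not a perfect square). To show equality we compute the minimal polynomial of γ. From γ = √79 + √185: γ^2 = 79 + 2√(14615) + 185 = 264 + 2√(14615), so γ^2 - 264 = 2√(14615); squaring, (γ^2 - 264)^2 = 4·14615, i.e. γ^4 - 528γ^2 + 69696 - 58460 = 0, i.e. γ^4 - 528γ^2 + 11236 = 0. So γ is a root of x^4 - 528x^2 + 11236. This polynomial is irreducible over Q: it has no rational root (each ±√79 ± √185 is irrational), and any factorization into two quadratics over Q would force √(14615) ∈ Q (pairing opposite roots) or √79, √185 ∈ Q (other pairings), all impossible. Hence [Q(γ):Q] = 4 = [Q(√79, √185):Q], so Q(γ) = Q(√79, √185).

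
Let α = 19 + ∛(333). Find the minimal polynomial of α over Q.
m_α(x) = x^3 - 57x^2 + 1083x - 7192

Set β = α - 19 = ∛(333), so β^3 = 333. Then (α - 19)^3 - 333 = 0, i.e. α is a root of g(x) = (x - 19)^3 - 333 = x^3 - 57x^2 + 1083x - 7192. Since g(x) = h(x - 19) where h(x) = x^3 - 333, and h is irreducible over Q (because 333 is not a perfect cube, so h has no rational root, and a monic cubic with no rational root is irreducible), g is also irreducible (irreducibility is preserved under the substitution x → x - 19). Hence m_α(x) = x^3 - 57x^2 + 1083x - 7192.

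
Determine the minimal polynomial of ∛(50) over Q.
m_α(x) = x^3 - 50

α satisfies α^3 = 50, so x^3 - 50 annihilates α. By the rational root test, a rational root p/q (in lowest terms) of x^3 - 50 would satisfy p^3 = 50 q^3, forcing q = 1 and p^3 = 50; but 50 is not a perfect cube, contradiction. A monic cubic over Q with no rational root is irreducible (any nontrivial factorization would include a linear factor). Hence x^3 - 50 is the minimal polynomial of α, and in particular [Q(α):Q] = 3.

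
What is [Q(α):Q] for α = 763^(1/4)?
[Q(α):Q] = 4

α is a root of x^4 - 763. By Eisenstein's criterion at the prime p = 7 (which divides the constant term 763 but p^2 = 49 does not, since 763 is squarefree), x^4 - 763 is irreducible over Q. Hence [Q(α):Q] = 4.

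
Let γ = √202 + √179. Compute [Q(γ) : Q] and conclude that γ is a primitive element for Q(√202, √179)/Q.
[Q(γ) : Q] = 4 (equivalently, Q(γ) = Q(√202, √179))

Obviously Q(γ) ⊆ Q(√202, √179), and [Q(√202, √179):Q] = 4 (since 202, 179 are distinct squarefree integers > 1 with 36158 not a perfect square). To show equality we compute the minimal polynomial of γ. From γ = √202 + √179: γ^2 = 202 + 2√(36158) + 179 = 381 + 2√(36158), so γ^2 - 381 = 2√(36158); squaring, (γ^2 - 381)^2 = 4·36158, i.e. γ^4 - 762γ^2 + 145161 - 144632 = 0, i.e. γ^4 - 762γ^2 + 529 = 0. So γ is a root of x^4 - 762x^2 + 529. This polynomial is irreducible over Q: it has no rational root (each ±√202 ± √179 is irrational), and any factorization into two quadratics over Q would force √(36158) ∈ Q (pairing opposite roots) or √202, √179 ∈ Q (other pairings), all impossible. Hence [Q(γ):Q] = 4 = [Q(√202, √179):Q], so Q(γ) = Q(√202, √179).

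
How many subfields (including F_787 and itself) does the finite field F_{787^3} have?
F_{787^3} has 2 subfields

The subfields of F_{p^n} are exactly the fields F_{p^d} for d | n (each is the fixed field of the unique index-d subgroup of Gal(F_{p^n}/F_p) ≅ Z/nZ). The divisors of n = 3 are {1, 3}, giving 2 subfields: F_{787^1}, F_{787^3}.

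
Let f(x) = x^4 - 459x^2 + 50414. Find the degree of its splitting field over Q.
[K : Q] = 4

Solving the quadratic in x^2: x^2 = (459 ± √(459^2 - 4·50414))/2 = (459 ± √9025)/2 = (459 ± 95)/2, giving x^2 = 277 or x^2 = 182. So f(x) = (x^2 - 277)(x^2 - 182) and the roots of f are ±√277, ±√182. Hence the splitting field is K = Q(√277, √182). Since 277 and 182 are distinct squarefree integers > 1, their product 50414 is not a perfect square, so √182 ∉ Q(√277). By the tower law [K:Q] = [Q(√277,√182):Q(√277)] · [Q(√277):Q] = 2 · 2 = 4.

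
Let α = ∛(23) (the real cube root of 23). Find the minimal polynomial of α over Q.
m_α(x) = x^3 - 23

α satisfies α^3 = 23, so x^3 - 23 annihilates α. By the rational root test, a rational root p/q (in lowest terms) of x^3 - 23 would satisfy p^3 = 23 q^3, forcing q = 1 and p^3 = 23; but 23 is not a perfect cube, contradiction. A monic cubic over Q with no rational root is irreducible (any nontrivial factorization would include a linear factor). Hence x^3 - 23 is the minimal polynomial of α, and in particular [Q(α):Q] = 3.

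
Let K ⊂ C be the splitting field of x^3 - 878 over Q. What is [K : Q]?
[K : Q] = 6

The roots of x^3 - 878 are ∛878, ω∛878, ω^2∛878 where ω = e^(2πi/3) is a primitive cube root of unity, so K = Q(∛878, ω). Now [Q(∛878):Q] = 3 (since 878 is not a perfect cube, x^3 - 878 is irreducible) and [Q(ω):Q] = 2. Both 2 and 3 divide [K:Q], and [K:Q] ≤ 3·2 = 6, so [K:Q] = 6. (Equivalently: Q(∛878) ⊂ R but ω ∉ R, so [K : Q(∛878)] = 2.)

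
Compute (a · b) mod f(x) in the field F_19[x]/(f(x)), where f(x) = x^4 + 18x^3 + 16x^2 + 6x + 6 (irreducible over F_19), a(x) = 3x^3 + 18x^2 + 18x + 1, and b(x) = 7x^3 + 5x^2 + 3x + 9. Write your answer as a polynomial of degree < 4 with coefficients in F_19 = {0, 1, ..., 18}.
a · b ≡ 17x^2 + 8x + 7 (mod f(x))

Multiply in F_19[x]: a(x)·b(x) = (3x^3 + 18x^2 + 18x + 1)·(7x^3 + 5x^2 + 3x + 9) = 2x^6 + 8x^5 + 16x^4 + 7x^3 + 12x^2 + 13x + 9. This has degree ≥ 4, so divide by f(x) over F_19: 2x^6 + 8x^5 + 16x^4 + 7x^3 + 12x^2 + 13x + 9 = (2x^2 + 10x + 13)·(x^4 + 18x^3 + 16x^2 + 6x + 6) + (17x^2 + 8x + 7). Hence a·b ≡ 17x^2 + 8x + 7 (mod f). (F_19[x]/(f) is a field with 19^4 = 130321 elements since f is irreducible of degree 4.)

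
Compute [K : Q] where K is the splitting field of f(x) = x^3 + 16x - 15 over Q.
[K : Q] = 6

By the rational root test, any rational root of the monic integer polynomial f(x) = x^3 + 16x - 15 must be an integer dividing the constant term -15, i.e. one of ±{1, 3, 5, 15}. Evaluating: f(1) = 2, f(-1) = -32, f(3) = 60, f(-3) = -90, f(5) = 190, f(-5) = -220, f(15) = 3600, f(-15) = -3630; none is 0, so f has no rational root and is therefore irreducible over Q (a cubic with no linear factor over a field is irreducible). For an irreducible cubic, the Galois group is A_3 or S_3 according as the discriminant disc(f) = -4a^3 - 27b^2 = -4·(16)^3 - 27·(-15)^2 = -22459 is or is not a square in Q. Here disc(f) = -22459 is not a perfect square in Q, so the Galois group of f over Q is not contained in A_3 and must be all of S_3. The splitting field has degree |S_3| = 6 over Q, so [K : Q] = 6.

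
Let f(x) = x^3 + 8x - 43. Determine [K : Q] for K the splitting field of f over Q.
[K : Q] = 6

By the rational root test, any rational root of the monic integer polynomial f(x) = x^3 + 8x - 43 must be an integer dividing the constant term -43, i.e. one of ±{1, 43}. Evaluating: f(1) = -34, f(-1) = -52, f(43) = 79808, f(-43) = -79894; none is 0, so f has no rational root and is therefore irreducible over Q (a cubic with no linear factor over a field is irreducible). For an irreducible cubic, the Galois group is A_3 or S_3 according as the discriminant disc(f) = -4a^3 - 27b^2 = -4·(8)^3 - 27·(-43)^2 = -51971 is or is not a square in Q. Here disc(f) = -51971 is not a perfect square in Q, so the Galois group of f over Q is not contained in A_3 and must be all of S_3. The splitting field has degree |S_3| = 6 over Q, so [K : Q] = 6.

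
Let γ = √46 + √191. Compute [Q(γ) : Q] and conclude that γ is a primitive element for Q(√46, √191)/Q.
[Q(γ) : Q] = 4 (equivalently, Q(γ) = Q(√46, √191))

Obviously Q(γ) ⊆ Q(√46, √191), and [Q(√46, √191):Q] = 4 (since 46, 191 are distinct squarefree integers > 1 with 8786 not a perfect square). To show equality we compute the minimal polynomial of γ. From γ = √46 + √191: γ^2 = 46 + 2√(8786) + 191 = 237 + 2√(8786), so γ^2 - 237 = 2√(8786); squaring, (γ^2 - 237)^2 = 4·8786, i.e. γ^4 - 474γ^2 + 56169 - 35144 = 0, i.e. γ^4 - 474γ^2 + 21025 = 0. So γ is a root of x^4 - 474x^2 + 21025. This polynomial is irreducible over Q: it has no rational root (each ±√46 ± √191 is irrational), and any factorization into two quadratics over Q would force √(8786) ∈ Q (pairing opposite roots) or √46, √191 ∈ Q (other pairings), all impossible. Hence [Q(γ):Q] = 4 = [Q(√46, √191):Q], so Q(γ) = Q(√46, √191).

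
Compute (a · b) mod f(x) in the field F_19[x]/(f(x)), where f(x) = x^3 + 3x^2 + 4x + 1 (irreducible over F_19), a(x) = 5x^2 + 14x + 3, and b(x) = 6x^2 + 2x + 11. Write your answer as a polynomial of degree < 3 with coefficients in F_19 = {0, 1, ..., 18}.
a · b ≡ 7x^2 + 10 (mod f(x))

Multiply in F_19[x]: a(x)·b(x) = (5x^2 + 14x + 3)·(6x^2 + 2x + 11) = 11x^4 + 18x^3 + 6x^2 + 8x + 14. This has degree ≥ 3, so divide by f(x) over F_19: 11x^4 + 18x^3 + 6x^2 + 8x + 14 = (11x + 4)·(x^3 + 3x^2 + 4x + 1) + (7x^2 + 10). Hence a·b ≡ 7x^2 + 10 (mod f). (F_19[x]/(f) is a field with 19^3 = 6859 elements since f is irreducible of degree 3.)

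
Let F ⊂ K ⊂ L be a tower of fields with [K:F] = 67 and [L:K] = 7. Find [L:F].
[L:F] = 469

The tower law says that for any tower of field extensions F ⊂ K ⊂ L with finite degrees, [L:F] = [L:K] · [K:F]. Here this gives [L:F] = 7 · 67 = 469.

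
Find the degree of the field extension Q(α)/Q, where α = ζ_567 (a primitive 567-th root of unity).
[Q(α):Q] = 324

The minimal polynomial of ζ_567 over Q is the 567-th cyclotomic polynomial Φ_567(x), which is irreducible over Q and has degree φ(567) = 324. Hence [Q(α):Q] = φ(567) = 324.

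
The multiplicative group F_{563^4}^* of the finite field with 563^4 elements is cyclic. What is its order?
|F_{563^4}^*| = 100469346960

F_{563^4} has 563^4 = 100469346961 elements; its multiplicative group consists of all nonzero elements, so |F_{563^4}^*| = 100469346961 - 1 = 100469346960. (It is cyclic since any finite subgroup of the multiplicative group of a field is cyclic.)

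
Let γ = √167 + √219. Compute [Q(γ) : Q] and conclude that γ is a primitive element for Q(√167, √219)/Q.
[Q(γ) : Q] = 4 (equivalently, Q(γ) = Q(√167, √219))

Obviously Q(γ) ⊆ Q(√167, √219), and [Q(√167, √219):Q] = 4 (since 167, 219 are distinct squarefree integers > 1 with 36573 not a perfect square). To show equality we compute the minimal polynomial of γ. From γ = √167 + √219: γ^2 = 167 + 2√(36573) + 219 = 386 + 2√(36573), so γ^2 - 386 = 2√(36573); squaring, (γ^2 - 386)^2 = 4·36573, i.e. γ^4 - 772γ^2 + 148996 - 146292 = 0, i.e. γ^4 - 772γ^2 + 2704 = 0. So γ is a root of x^4 - 772x^2 + 2704. This polynomial is irreducible over Q: it has no rational root (each ±√167 ± √219 is irrational), and any factorization into two quadratics over Q would force √(36573) ∈ Q (pairing opposite roots) or √167, √219 ∈ Q (other pairings), all impossible. Hence [Q(γ):Q] = 4 = [Q(√167, √219):Q], so Q(γ) = Q(√167, √219).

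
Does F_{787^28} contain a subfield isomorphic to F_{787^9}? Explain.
No: F_{787^9} is not a subfield of F_{787^28}

F_{p^m} embeds in F_{p^n} iff m | n. Here 9 ∤ 28 (since 28 = 3·9 + 1 with remainder 1 ≠ 0), so F_{787^9} is not a subfield of F_{787^28}. Equivalently: if it were, the tower law would give 9 = [F_{787^9}:F_787] dividing [F_{787^28}:F_787] = 28, contradiction.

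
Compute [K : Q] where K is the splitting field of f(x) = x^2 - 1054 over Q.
[K : Q] = 2

f(x) = x^2 - 1054 factors as (x - √1054)(x + √1054). The splitting field is K = Q(√1054). Since 1054 is squarefree and > 1, it is not a perfect square, so x^2 - 1054 is irreducible over Q and [Q(√1054) : Q] = 2. Hence [K : Q] = 2.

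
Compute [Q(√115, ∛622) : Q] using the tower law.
[Q(√115, ∛622) : Q] = 6

Let L = Q(√115, ∛622). Since Q(√115) ⊂ L and [Q(√115):Q] = 2, the tower law gives 2 | [L:Q]. Likewise Q(∛622) ⊂ L with [Q(∛622):Q] = 3 (because 622 is not a perfect cube), so 3 | [L:Q]. As gcd(2,3) = 1, [L:Q] is divisible by 6. Conversely L is generated over Q by √115 and ∛622, so [L:Q] ≤ 2·3 = 6. Therefore [Q(√115, ∛622) : Q] = 6.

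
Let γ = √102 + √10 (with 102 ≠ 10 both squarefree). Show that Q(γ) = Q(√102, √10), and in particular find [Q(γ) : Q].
[Q(γ) : Q] = 4 (equivalently, Q(γ) = Q(√102, √10))

Obviously Q(γ) ⊆ Q(√102, √10), and [Q(√102, √10):Q] = 4 (since 102, 10 are distinct squarefree integers > 1 with 1020 not a perfect square). To show equality we compute the minimal polynomial of γ. From γ = √102 + √10: γ^2 = 102 + 2√(1020) + 10 = 112 + 2√(1020), so γ^2 - 112 = 2√(1020); squaring, (γ^2 - 112)^2 = 4·1020, i.e. γ^4 - 224γ^2 + 12544 - 4080 = 0, i.e. γ^4 - 224γ^2 + 8464 = 0. So γ is a root of x^4 - 224x^2 + 8464. This polynomial is irreducible over Q: it has no rational root (each ±√102 ± √10 is irrational), and any factorization into two quadratics over Q would force √(1020) ∈ Q (pairing opposite roots) or √102, √10 ∈ Q (other pairings), all impossible. Hence [Q(γ):Q] = 4 = [Q(√102, √10):Q], so Q(γ) = Q(√102, √10).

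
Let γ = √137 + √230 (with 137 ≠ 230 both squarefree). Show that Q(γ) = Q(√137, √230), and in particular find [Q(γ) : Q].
[Q(γ) : Q] = 4 (equivalently, Q(γ) = Q(√137, √230))

Obviously Q(γ) ⊆ Q(√137, √230), and [Q(√137, √230):Q] = 4 (since 137, 230 are distinct squarefree integers > 1 with 31510 not a perfect square). To show equality we compute the minimal polynomial of γ. From γ = √137 + √230: γ^2 = 137 + 2√(31510) + 230 = 367 + 2√(31510), so γ^2 - 367 = 2√(31510); squaring, (γ^2 - 367)^2 = 4·31510, i.e. γ^4 - 734γ^2 + 134689 - 126040 = 0, i.e. γ^4 - 734γ^2 + 8649 = 0. So γ is a root of x^4 - 734x^2 + 8649. This polynomial is irreducible over Q: it has no rational root (each ±√137 ± √230 is irrational), and any factorization into two quadratics over Q would force √(31510) ∈ Q (pairing opposite roots) or √137, √230 ∈ Q (other pairings), all impossible. Hence [Q(γ):Q] = 4 = [Q(√137, √230):Q], so Q(γ) = Q(√137, √230).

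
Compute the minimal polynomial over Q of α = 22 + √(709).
m_α(x) = x^2 - 44x - 225

From α - 22 = √(709), squaring gives (α - 22)^2 = 709, i.e. α^2 - 44α + 484 = 709, so α^2 - 44α - 225 = 0. The discriminant of x^2 - 44x - 225 is (-44)^2 - 4·(-225) = 1936 + 900 = 2836, and 4·(709) is not a perfect square in Q since 709 is squarefree and ≠ 1. Hence x^2 - 44x - 225 is irreducible over Q and is the minimal polynomial of α.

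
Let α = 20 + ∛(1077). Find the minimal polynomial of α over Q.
m_α(x) = x^3 - 60x^2 + 1200x - 9077

Set β = α - 20 = ∛(1077), so β^3 = 1077. Then (α - 20)^3 - 1077 = 0, i.e. α is a root of g(x) = (x - 20)^3 - 1077 = x^3 - 60x^2 + 1200x - 9077. Since g(x) = h(x - 20) where h(x) = x^3 - 1077, and h is irreducible over Q (because 1077 is not a perfect cube, so h has no rational root, and a monic cubic with no rational root is irreducible), g is also irreducible (irreducibility is preserved under the substitution x → x - 20). Hence m_α(x) = x^3 - 60x^2 + 1200x - 9077.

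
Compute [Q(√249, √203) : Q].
[Q(√249, √203) : Q] = 4

[Q(√249):Q] = 2 (min poly x^2 - 249, irreducible since 249 is squarefree > 1). For the top step, suppose √203 ∈ Q(√249), say √203 = c + d√249 with c, d ∈ Q. Squaring: 203 = c^2 + 249d^2 + 2cd√249. Since √249 ∉ Q this forces 2cd = 0. If d = 0 then √203 = c ∈ Q, contradicting 203 squarefree > 1. If c = 0 then 203 = 249d^2, so 249·203 = (249d)^2 is a perfect square in Q — but 249·203 = 50547 is not a perfect square (since 249 and 203 are distinct squarefree integers). Contradiction. Hence √203 ∉ Q(√249), so x^2 - 203 stays irreducible over Q(√249) and [Q(√249, √203) : Q(√249)] = 2. By the tower law, [Q(√249, √203) : Q] = 2 · 2 = 4.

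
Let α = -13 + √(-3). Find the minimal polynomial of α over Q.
m_α(x) = x^2 + 26x + 172

From α + 13 = √(-3), squaring gives (α + 13)^2 = -3, i.e. α^2 + 26α + 169 = -3, so α^2 + 26α + 172 = 0. The discriminant of x^2 + 26x + 172 is (26)^2 - 4·(172) = 676 - 688 = -12, and 4·(-3) is not a perfect square in Q since -3 is squarefree and ≠ 1. Hence x^2 + 26x + 172 is irreducible over Q and is the minimal polynomial of α.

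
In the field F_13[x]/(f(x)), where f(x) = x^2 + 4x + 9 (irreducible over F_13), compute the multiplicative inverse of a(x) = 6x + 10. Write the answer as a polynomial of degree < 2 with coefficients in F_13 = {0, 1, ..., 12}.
a(x)^(-1) ≡ 10x + 6 (mod f(x))

Since f is irreducible over F_13, F_13[x]/(f) is a field and a(x) ≠ 0 has an inverse. Apply the extended Euclidean algorithm to f(x) and a(x) in F_13[x]: f(x) = (11x + 4)·a(x) + (8). The last nonzero remainder is the constant 8 = gcd(f, a) in F_13. Back-substituting through the division chain expresses 8 = s(x)·a(x) + t(x)·f(x) with s(x) ≡ 2x + 9 (mod f), so (2x + 9)·a(x) ≡ 8 (mod f). Multiplying by 8^(-1) ≡ 5 in F_13 gives a(x)^(-1) ≡ 5·(2x + 9) ≡ 10x + 6 (mod f). Check: (6x + 10)·(10x + 6) = 8x^2 + 6x + 8 ≡ 1 (mod x^2 + 4x + 9).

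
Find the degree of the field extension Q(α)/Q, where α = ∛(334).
[Q(α):Q] = 3

The minimal polynomial of α is x^3 - 334, irreducible over Q since 334 is not a perfect cube (so x^3 - 334 has no rational root). Hence [Q(α):Q] = deg(m_α) = 3.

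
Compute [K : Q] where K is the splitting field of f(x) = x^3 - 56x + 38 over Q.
[K : Q] = 6

By the rational root test, any rational root of the monic integer polynomial f(x) = x^3 - 56x + 38 must be an integer dividing the constant term 38, i.e. one of ±{1, 2, 19, 38}. Evaluating: f(1) = -17, f(-1) = 93, f(2) = -66, f(-2) = 142, f(19) = 5833, f(-19) = -5757, f(38) = 52782, f(-38) = -52706; none is 0, so f has no rational root and is therefore irreducible over Q (a cubic with no linear factor over a field is irreducible). For an irreducible cubic, the Galois group is A_3 or S_3 according as the discriminant disc(f) = -4a^3 - 27b^2 = -4·(-56)^3 - 27·(38)^2 = 663476 is or is not a square in Q. Here disc(f) = 663476 is not a perfect square in Q, so the Galois group of f over Q is not contained in A_3 and must be all of S_3. The splitting field has degree |S_3| = 6 over Q, so [K : Q] = 6.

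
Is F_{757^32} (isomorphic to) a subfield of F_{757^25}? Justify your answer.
No: F_{757^32} is not a subfield of F_{757^25}

F_{p^m} embeds in F_{p^n} iff m | n. Here 32 ∤ 25 (since 25 = 0·32 + 25 with remainder 25 ≠ 0), so F_{757^32} is not a subfield of F_{757^25}. Equivalently: if it were, the tower law would give 32 = [F_{757^32}:F_757] dividing [F_{757^25}:F_757] = 25, contradiction.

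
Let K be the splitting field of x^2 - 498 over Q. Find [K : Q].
[K : Q] = 2

f(x) = x^2 - 498 factors as (x - √498)(x + √498). The splitting field is K = Q(√498). Since 498 is squarefree and > 1, it is not a perfect square, so x^2 - 498 is irreducible over Q and [Q(√498) : Q] = 2. Hence [K : Q] = 2.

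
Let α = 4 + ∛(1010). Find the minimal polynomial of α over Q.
m_α(x) = x^3 - 12x^2 + 48x - 1074

Set β = α - 4 = ∛(1010), so β^3 = 1010. Then (α - 4)^3 - 1010 = 0, i.e. α is a root of g(x) = (x - 4)^3 - 1010 = x^3 - 12x^2 + 48x - 1074. Since g(x) = h(x - 4) where h(x) = x^3 - 1010, and h is irreducible over Q (because 1010 is not a perfect cube, so h has no rational root, and a monic cubic with no rational root is irreducible), g is also irreducible (irreducibility is preserved under the substitution x → x - 4). Hence m_α(x) = x^3 - 12x^2 + 48x - 1074.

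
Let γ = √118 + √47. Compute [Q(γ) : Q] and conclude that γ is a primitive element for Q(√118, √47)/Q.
[Q(γ) : Q] = 4 (equivalently, Q(γ) = Q(√118, √47))

Obviously Q(γ) ⊆ Q(√118, √47), and [Q(√118, √47):Q] = 4 (since 118, 47 are distinct squarefree integers > 1 with 5546 not a perfect square). To show equality we compute the minimal polynomial of γ. From γ = √118 + √47: γ^2 = 118 + 2√(5546) + 47 = 165 + 2√(5546), so γ^2 - 165 = 2√(5546); squaring, (γ^2 - 165)^2 = 4·5546, i.e. γ^4 - 330γ^2 + 27225 - 22184 = 0, i.e. γ^4 - 330γ^2 + 5041 = 0. So γ is a root of x^4 - 330x^2 + 5041. This polynomial is irreducible over Q: it has no rational root (each ±√118 ± √47 is irrational), and any factorization into two quadratics over Q would force √(5546) ∈ Q (pairing opposite roots) or √118, √47 ∈ Q (other pairings), all impossible. Hence [Q(γ):Q] = 4 = [Q(√118, √47):Q], so Q(γ) = Q(√118, √47).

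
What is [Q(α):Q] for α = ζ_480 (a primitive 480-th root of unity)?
[Q(α):Q] = 128

The minimal polynomial of ζ_480 over Q is the 480-th cyclotomic polynomial Φ_480(x), which is irreducible over Q and has degree φ(480) = 128. Hence [Q(α):Q] = φ(480) = 128.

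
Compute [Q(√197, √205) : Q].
[Q(√197, √205) : Q] = 4

[Q(√197):Q] = 2 (min poly x^2 - 197, irreducible since 197 is squarefree > 1). For the top step, suppose √205 ∈ Q(√197), say √205 = c + d√197 with c, d ∈ Q. Squaring: 205 = c^2 + 197d^2 + 2cd√197. Since √197 ∉ Q this forces 2cd = 0. If d = 0 then √205 = c ∈ Q, contradicting 205 squarefree > 1. If c = 0 then 205 = 197d^2, so 197·205 = (197d)^2 is a perfect square in Q — but 197·205 = 40385 is not a perfect square (since 197 and 205 are distinct squarefree integers). Contradiction. Hence √205 ∉ Q(√197), so x^2 - 205 stays irreducible over Q(√197) and [Q(√197, √205) : Q(√197)] = 2. By the tower law, [Q(√197, √205) : Q] = 2 · 2 = 4.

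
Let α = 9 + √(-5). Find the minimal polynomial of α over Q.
m_α(x) = x^2 - 18x + 86

From α - 9 = √(-5), squaring gives (α - 9)^2 = -5, i.e. α^2 - 18α + 81 = -5, so α^2 - 18α + 86 = 0. The discriminant of x^2 - 18x + 86 is (-18)^2 - 4·(86) = 324 - 344 = -20, and 4·(-5) is not a perfect square in Q since -5 is squarefree and ≠ 1. Hence x^2 - 18x + 86 is irreducible over Q and is the minimal polynomial of α.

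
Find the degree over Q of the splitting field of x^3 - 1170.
[K : Q] = 6

The roots of x^3 - 1170 are ∛1170, ω∛1170, ω^2∛1170 where ω = e^(2πi/3) is a primitive cube root of unity, so K = Q(∛1170, ω). Now [Q(∛1170):Q] = 3 (since 1170 is not a perfect cube, x^3 - 1170 is irreducible) and [Q(ω):Q] = 2. Both 2 and 3 divide [K:Q], and [K:Q] ≤ 3·2 = 6, so [K:Q] = 6. (Equivalently: Q(∛1170) ⊂ R but ω ∉ R, so [K : Q(∛1170)] = 2.)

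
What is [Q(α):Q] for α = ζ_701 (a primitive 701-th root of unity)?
[Q(α):Q] = 700

The minimal polynomial of ζ_701 over Q is the 701-th cyclotomic polynomial Φ_701(x), which is irreducible over Q and has degree φ(701) = 700. Hence [Q(α):Q] = φ(701) = 700.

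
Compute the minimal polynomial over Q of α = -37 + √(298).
m_α(x) = x^2 + 74x + 1071

From α + 37 = √(298), squaring gives (α + 37)^2 = 298, i.e. α^2 + 74α + 1369 = 298, so α^2 + 74α + 1071 = 0. The discriminant of x^2 + 74x + 1071 is (74)^2 - 4·(1071) = 5476 - 4284 = 1192, and 4·(298) is not a perfect square in Q since 298 is squarefree and ≠ 1. Hence x^2 + 74x + 1071 is irreducible over Q and is the minimal polynomial of α.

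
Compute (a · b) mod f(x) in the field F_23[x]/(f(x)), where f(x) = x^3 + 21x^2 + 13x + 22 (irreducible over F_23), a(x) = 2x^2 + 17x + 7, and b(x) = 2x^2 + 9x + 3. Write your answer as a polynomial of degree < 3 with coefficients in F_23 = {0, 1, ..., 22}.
a · b ≡ 11x^2 + 5x + 12 (mod f(x))

Multiply in F_23[x]: a(x)·b(x) = (2x^2 + 17x + 7)·(2x^2 + 9x + 3) = 4x^4 + 6x^3 + 12x^2 + 22x + 21. This has degree ≥ 3, so divide by f(x) over F_23: 4x^4 + 6x^3 + 12x^2 + 22x + 21 = (4x + 14)·(x^3 + 21x^2 + 13x + 22) + (11x^2 + 5x + 12). Hence a·b ≡ 11x^2 + 5x + 12 (mod f). (F_23[x]/(f) is a field with 23^3 = 12167 elements since f is irreducible of degree 3.)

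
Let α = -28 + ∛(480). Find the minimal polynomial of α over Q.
m_α(x) = x^3 + 84x^2 + 2352x + 21472

Set β = α + 28 = ∛(480), so β^3 = 480. Then (α + 28)^3 - 480 = 0, i.e. α is a root of g(x) = (x + 28)^3 - 480 = x^3 + 84x^2 + 2352x + 21472. Since g(x) = h(x + 28) where h(x) = x^3 - 480, and h is irreducible over Q (because 480 is not a perfect cube, so h has no rational root, and a monic cubic with no rational root is irreducible), g is also irreducible (irreducibility is preserved under the substitution x → x + 28). Hence m_α(x) = x^3 + 84x^2 + 2352x + 21472.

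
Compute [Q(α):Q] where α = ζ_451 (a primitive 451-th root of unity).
[Q(α):Q] = 400

The minimal polynomial of ζ_451 over Q is the 451-th cyclotomic polynomial Φ_451(x), which is irreducible over Q and has degree φ(451) = 400. Hence [Q(α):Q] = φ(451) = 400.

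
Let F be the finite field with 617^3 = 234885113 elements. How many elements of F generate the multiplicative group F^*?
There are φ(234885112) = 90547200 primitive elements

F_q^* is cyclic of order q - 1 = 234885112. A cyclic group of order m has exactly φ(m) generators. Here m = 234885112 = 2^3 · 7 · 11 · 97 · 3931, so the number of primitive elements is φ(234885112) = 90547200.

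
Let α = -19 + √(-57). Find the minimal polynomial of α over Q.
m_α(x) = x^2 + 38x + 418

From α + 19 = √(-57), squaring gives (α + 19)^2 = -57, i.e. α^2 + 38α + 361 = -57, so α^2 + 38α + 418 = 0. The discriminant of x^2 + 38x + 418 is (38)^2 - 4·(418) = 1444 - 1672 = -228, and 4·(-57) is not a perfect square in Q since -57 is squarefree and ≠ 1. Hence x^2 + 38x + 418 is irreducible over Q and is the minimal polynomial of α.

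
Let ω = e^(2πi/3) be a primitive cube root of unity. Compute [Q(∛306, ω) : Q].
[Q(∛306, ω) : Q] = 6

[Q(∛306):Q] = 3 (min poly x^3 - 306, irreducible since 306 is not a perfect cube). [Q(ω):Q] = 2 (min poly x^2 + x + 1). Since Q(∛306) ⊂ R and ω ∉ R, we have ω ∉ Q(∛306), so x^2 + x + 1 remains irreducible over Q(∛306) and [Q(∛306, ω) : Q(∛306)] = 2. By the tower law, [Q(∛306, ω) : Q] = 3 · 2 = 6. (In fact Q(∛306, ω) is the splitting field of x^3 - 306 over Q.)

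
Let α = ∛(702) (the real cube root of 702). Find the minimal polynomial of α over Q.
m_α(x) = x^3 - 702

α satisfies α^3 = 702, so x^3 - 702 annihilates α. By the rational root test, a rational root p/q (in lowest terms) of x^3 - 702 would satisfy p^3 = 702 q^3, forcing q = 1 and p^3 = 702; but 702 is not a perfect cube, contradiction. A monic cubic over Q with no rational root is irreducible (any nontrivial factorization would include a linear factor). Hence x^3 - 702 is the minimal polynomial of α, and in particular [Q(α):Q] = 3.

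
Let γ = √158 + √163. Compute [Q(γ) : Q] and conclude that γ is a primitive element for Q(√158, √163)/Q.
[Q(γ) : Q] = 4 (equivalently, Q(γ) = Q(√158, √163))

Obviously Q(γ) ⊆ Q(√158, √163), and [Q(√158, √163):Q] = 4 (since 158, 163 are distinct squarefree integers > 1 with 25754 not a perfect square). To show equality we compute the minimal polynomial of γ. From γ = √158 + √163: γ^2 = 158 + 2√(25754) + 163 = 321 + 2√(25754), so γ^2 - 321 = 2√(25754); squaring, (γ^2 - 321)^2 = 4·25754, i.e. γ^4 - 642γ^2 + 103041 - 103016 = 0, i.e. γ^4 - 642γ^2 + 25 = 0. So γ is a root of x^4 - 642x^2 + 25. This polynomial is irreducible over Q: it has no rational root (each ±√158 ± √163 is irrational), and any factorization into two quadratics over Q would force √(25754) ∈ Q (pairing opposite roots) or √158, √163 ∈ Q (other pairings), all impossible. Hence [Q(γ):Q] = 4 = [Q(√158, √163):Q], so Q(γ) = Q(√158, √163).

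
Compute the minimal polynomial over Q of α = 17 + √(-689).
m_α(x) = x^2 - 34x + 978

From α - 17 = √(-689), squaring gives (α - 17)^2 = -689, i.e. α^2 - 34α + 289 = -689, so α^2 - 34α + 978 = 0. The discriminant of x^2 - 34x + 978 is (-34)^2 - 4·(978) = 1156 - 3912 = -2756, and 4·(-689) is not a perfect square in Q since -689 is squarefree and ≠ 1. Hence x^2 - 34x + 978 is irreducible over Q and is the minimal polynomial of α.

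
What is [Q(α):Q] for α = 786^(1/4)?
[Q(α):Q] = 4

α is a root of x^4 - 786. By Eisenstein's criterion at the prime p = 2 (which divides the constant term 786 but p^2 = 4 does not, since 786 is squarefree), x^4 - 786 is irreducible over Q. Hence [Q(α):Q] = 4.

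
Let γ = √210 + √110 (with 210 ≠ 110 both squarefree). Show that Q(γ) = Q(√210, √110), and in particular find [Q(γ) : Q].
[Q(γ) : Q] = 4 (equivalently, Q(γ) = Q(√210, √110))

Obviously Q(γ) ⊆ Q(√210, √110), and [Q(√210, √110):Q] = 4 (since 210, 110 are distinct squarefree integers > 1 with 23100 not a perfect square). To show equality we compute the minimal polynomial of γ. From γ = √210 + √110: γ^2 = 210 + 2√(23100) + 110 = 320 + 2√(23100), so γ^2 - 320 = 2√(23100); squaring, (γ^2 - 320)^2 = 4·23100, i.e. γ^4 - 640γ^2 + 102400 - 92400 = 0, i.e. γ^4 - 640γ^2 + 10000 = 0. So γ is a root of x^4 - 640x^2 + 10000. This polynomial is irreducible over Q: it has no rational root (each ±√210 ± √110 is irrational), and any factorization into two quadratics over Q would force √(23100) ∈ Q (pairing opposite roots) or √210, √110 ∈ Q (other pairings), all impossible. Hence [Q(γ):Q] = 4 = [Q(√210, √110):Q], so Q(γ) = Q(√210, √110).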